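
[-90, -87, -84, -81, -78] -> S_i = -90 + 3*i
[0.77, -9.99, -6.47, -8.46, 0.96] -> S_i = Random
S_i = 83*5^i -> [83, 415, 2075, 10375, 51875]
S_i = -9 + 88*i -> [-9, 79, 167, 255, 343]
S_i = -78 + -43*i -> [-78, -121, -164, -207, -250]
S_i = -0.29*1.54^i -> [-0.29, -0.45, -0.69, -1.06, -1.63]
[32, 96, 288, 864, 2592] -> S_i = 32*3^i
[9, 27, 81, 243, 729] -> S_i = 9*3^i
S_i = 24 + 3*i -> [24, 27, 30, 33, 36]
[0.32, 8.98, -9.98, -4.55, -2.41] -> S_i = Random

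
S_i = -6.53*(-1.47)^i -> [-6.53, 9.6, -14.11, 20.74, -30.49]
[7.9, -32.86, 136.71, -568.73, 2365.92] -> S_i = 7.90*(-4.16)^i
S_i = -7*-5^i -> [-7, 35, -175, 875, -4375]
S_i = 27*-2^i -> [27, -54, 108, -216, 432]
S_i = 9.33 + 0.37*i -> [9.33, 9.7, 10.07, 10.44, 10.81]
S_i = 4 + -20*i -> [4, -16, -36, -56, -76]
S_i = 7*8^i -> [7, 56, 448, 3584, 28672]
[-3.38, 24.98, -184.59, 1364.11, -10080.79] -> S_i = -3.38*(-7.39)^i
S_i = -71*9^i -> [-71, -639, -5751, -51759, -465831]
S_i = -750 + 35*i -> [-750, -715, -680, -645, -610]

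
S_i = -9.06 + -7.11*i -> [-9.06, -16.17, -23.28, -30.39, -37.5]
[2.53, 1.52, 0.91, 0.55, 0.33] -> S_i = 2.53*0.60^i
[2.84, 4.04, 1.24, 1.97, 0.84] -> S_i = Random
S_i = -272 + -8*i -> [-272, -280, -288, -296, -304]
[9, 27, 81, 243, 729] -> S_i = 9*3^i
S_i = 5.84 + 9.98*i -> [5.84, 15.82, 25.8, 35.78, 45.76]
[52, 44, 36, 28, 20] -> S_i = 52 + -8*i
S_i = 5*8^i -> [5, 40, 320, 2560, 20480]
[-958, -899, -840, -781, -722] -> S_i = -958 + 59*i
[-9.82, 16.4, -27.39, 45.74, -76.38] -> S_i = -9.82*(-1.67)^i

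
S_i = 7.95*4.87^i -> [7.95, 38.72, 188.55, 918.24, 4471.81]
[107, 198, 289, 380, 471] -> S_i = 107 + 91*i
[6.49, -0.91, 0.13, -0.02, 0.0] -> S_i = 6.49*(-0.14)^i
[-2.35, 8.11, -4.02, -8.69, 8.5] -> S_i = Random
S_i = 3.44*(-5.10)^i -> [3.44, -17.54, 89.47, -456.32, 2327.23]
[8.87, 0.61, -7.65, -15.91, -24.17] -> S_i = 8.87 + -8.26*i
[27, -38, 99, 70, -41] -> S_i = Random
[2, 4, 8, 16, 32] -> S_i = 2*2^i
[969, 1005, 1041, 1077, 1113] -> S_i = 969 + 36*i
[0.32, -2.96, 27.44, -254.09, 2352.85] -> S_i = 0.32*(-9.26)^i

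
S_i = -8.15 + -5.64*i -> [-8.15, -13.79, -19.43, -25.07, -30.71]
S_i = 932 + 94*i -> [932, 1026, 1120, 1214, 1308]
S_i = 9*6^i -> [9, 54, 324, 1944, 11664]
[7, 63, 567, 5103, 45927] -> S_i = 7*9^i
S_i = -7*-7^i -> [-7, 49, -343, 2401, -16807]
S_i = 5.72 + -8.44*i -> [5.72, -2.72, -11.16, -19.6, -28.04]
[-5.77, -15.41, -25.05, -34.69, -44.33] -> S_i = -5.77 + -9.64*i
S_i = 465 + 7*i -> [465, 472, 479, 486, 493]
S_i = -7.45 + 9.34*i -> [-7.45, 1.89, 11.23, 20.57, 29.91]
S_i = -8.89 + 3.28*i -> [-8.89, -5.61, -2.33, 0.95, 4.23]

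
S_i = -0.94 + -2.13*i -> [-0.94, -3.07, -5.2, -7.33, -9.46]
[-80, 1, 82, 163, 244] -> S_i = -80 + 81*i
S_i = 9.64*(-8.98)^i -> [9.64, -86.57, 777.37, -6980.81, 62687.71]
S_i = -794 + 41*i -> [-794, -753, -712, -671, -630]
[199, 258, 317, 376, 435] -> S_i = 199 + 59*i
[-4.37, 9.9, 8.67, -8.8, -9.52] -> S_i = Random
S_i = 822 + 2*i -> [822, 824, 826, 828, 830]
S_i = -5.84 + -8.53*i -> [-5.84, -14.37, -22.9, -31.43, -39.96]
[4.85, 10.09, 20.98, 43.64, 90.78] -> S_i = 4.85*2.08^i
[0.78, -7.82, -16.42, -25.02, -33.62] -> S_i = 0.78 + -8.60*i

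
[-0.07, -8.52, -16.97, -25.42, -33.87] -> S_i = -0.07 + -8.45*i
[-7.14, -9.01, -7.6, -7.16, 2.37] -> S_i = Random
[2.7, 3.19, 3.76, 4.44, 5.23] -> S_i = 2.70*1.18^i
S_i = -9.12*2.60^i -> [-9.12, -23.71, -61.65, -160.29, -416.76]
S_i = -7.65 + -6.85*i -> [-7.65, -14.5, -21.35, -28.2, -35.05]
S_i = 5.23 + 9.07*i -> [5.23, 14.3, 23.37, 32.44, 41.51]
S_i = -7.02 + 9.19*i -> [-7.02, 2.17, 11.36, 20.55, 29.74]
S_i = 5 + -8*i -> [5, -3, -11, -19, -27]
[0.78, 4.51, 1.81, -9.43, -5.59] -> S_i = Random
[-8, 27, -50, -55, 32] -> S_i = Random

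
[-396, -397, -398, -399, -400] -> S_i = -396 + -1*i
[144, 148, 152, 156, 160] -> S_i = 144 + 4*i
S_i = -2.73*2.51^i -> [-2.73, -6.85, -17.2, -43.17, -108.36]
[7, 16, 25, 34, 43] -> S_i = 7 + 9*i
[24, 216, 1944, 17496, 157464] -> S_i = 24*9^i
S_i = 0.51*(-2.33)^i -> [0.51, -1.19, 2.77, -6.45, 15.03]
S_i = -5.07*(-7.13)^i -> [-5.07, 36.15, -257.74, 1837.71, -13102.86]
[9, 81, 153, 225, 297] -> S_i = 9 + 72*i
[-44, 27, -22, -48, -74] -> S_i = Random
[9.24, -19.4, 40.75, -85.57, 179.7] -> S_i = 9.24*(-2.10)^i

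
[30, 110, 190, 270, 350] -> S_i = 30 + 80*i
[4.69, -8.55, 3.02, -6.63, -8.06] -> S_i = Random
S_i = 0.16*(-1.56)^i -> [0.16, -0.25, 0.39, -0.61, 0.95]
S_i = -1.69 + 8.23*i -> [-1.69, 6.54, 14.77, 23.0, 31.23]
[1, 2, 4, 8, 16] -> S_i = 1*2^i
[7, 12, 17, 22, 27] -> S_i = 7 + 5*i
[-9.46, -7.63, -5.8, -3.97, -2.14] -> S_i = -9.46 + 1.83*i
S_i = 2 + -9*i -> [2, -7, -16, -25, -34]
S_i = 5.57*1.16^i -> [5.57, 6.46, 7.49, 8.69, 10.09]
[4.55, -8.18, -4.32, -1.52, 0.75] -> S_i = Random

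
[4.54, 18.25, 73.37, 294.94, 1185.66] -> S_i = 4.54*4.02^i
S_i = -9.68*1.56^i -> [-9.68, -15.1, -23.56, -36.75, -57.33]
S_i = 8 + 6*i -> [8, 14, 20, 26, 32]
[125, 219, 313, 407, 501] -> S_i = 125 + 94*i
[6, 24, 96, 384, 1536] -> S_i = 6*4^i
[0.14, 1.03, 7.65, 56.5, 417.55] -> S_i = 0.14*7.39^i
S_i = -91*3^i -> [-91, -273, -819, -2457, -7371]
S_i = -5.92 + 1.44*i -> [-5.92, -4.48, -3.04, -1.6, -0.16]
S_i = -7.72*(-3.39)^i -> [-7.72, 26.17, -88.72, 300.76, -1019.57]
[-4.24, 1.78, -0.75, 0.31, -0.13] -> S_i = -4.24*(-0.42)^i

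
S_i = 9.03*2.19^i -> [9.03, 19.78, 43.31, 94.85, 207.71]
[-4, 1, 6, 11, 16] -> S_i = -4 + 5*i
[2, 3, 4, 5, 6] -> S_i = 2 + 1*i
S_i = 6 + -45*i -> [6, -39, -84, -129, -174]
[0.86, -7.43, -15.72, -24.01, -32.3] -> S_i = 0.86 + -8.29*i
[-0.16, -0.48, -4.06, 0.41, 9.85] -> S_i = Random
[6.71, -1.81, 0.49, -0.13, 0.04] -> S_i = 6.71*(-0.27)^i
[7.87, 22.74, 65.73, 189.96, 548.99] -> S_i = 7.87*2.89^i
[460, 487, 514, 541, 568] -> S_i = 460 + 27*i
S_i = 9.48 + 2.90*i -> [9.48, 12.38, 15.28, 18.18, 21.08]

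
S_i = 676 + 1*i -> [676, 677, 678, 679, 680]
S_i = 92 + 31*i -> [92, 123, 154, 185, 216]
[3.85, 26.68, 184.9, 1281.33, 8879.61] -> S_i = 3.85*6.93^i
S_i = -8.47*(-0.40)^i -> [-8.47, 3.39, -1.36, 0.54, -0.22]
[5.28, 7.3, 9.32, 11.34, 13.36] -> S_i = 5.28 + 2.02*i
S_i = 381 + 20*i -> [381, 401, 421, 441, 461]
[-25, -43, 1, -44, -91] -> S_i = Random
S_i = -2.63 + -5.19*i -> [-2.63, -7.82, -13.01, -18.2, -23.39]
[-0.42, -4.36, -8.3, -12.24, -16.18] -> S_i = -0.42 + -3.94*i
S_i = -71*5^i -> [-71, -355, -1775, -8875, -44375]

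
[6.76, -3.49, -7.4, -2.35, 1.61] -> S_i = Random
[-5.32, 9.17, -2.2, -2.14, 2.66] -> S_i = Random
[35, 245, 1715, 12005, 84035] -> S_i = 35*7^i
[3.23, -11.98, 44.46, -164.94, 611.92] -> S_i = 3.23*(-3.71)^i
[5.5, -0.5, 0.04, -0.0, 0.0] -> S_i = 5.50*(-0.09)^i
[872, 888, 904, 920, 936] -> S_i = 872 + 16*i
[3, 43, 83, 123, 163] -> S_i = 3 + 40*i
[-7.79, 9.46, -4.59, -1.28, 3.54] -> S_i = Random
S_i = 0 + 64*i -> [0, 64, 128, 192, 256]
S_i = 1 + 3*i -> [1, 4, 7, 10, 13]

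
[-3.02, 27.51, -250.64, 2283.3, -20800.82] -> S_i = -3.02*(-9.11)^i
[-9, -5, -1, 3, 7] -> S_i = -9 + 4*i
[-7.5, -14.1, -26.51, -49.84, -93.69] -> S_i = -7.50*1.88^i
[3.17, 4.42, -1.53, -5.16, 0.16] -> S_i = Random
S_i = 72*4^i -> [72, 288, 1152, 4608, 18432]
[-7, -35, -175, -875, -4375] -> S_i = -7*5^i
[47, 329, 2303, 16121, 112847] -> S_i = 47*7^i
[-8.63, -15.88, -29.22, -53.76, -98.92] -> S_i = -8.63*1.84^i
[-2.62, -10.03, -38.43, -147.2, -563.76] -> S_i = -2.62*3.83^i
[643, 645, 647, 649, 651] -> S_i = 643 + 2*i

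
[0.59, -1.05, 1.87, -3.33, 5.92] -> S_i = 0.59*(-1.78)^i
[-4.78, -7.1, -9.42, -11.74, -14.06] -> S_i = -4.78 + -2.32*i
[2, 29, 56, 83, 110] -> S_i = 2 + 27*i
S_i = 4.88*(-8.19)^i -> [4.88, -39.97, 327.33, -2680.84, 21956.11]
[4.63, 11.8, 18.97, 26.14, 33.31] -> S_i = 4.63 + 7.17*i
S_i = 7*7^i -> [7, 49, 343, 2401, 16807]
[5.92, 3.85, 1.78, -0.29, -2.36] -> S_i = 5.92 + -2.07*i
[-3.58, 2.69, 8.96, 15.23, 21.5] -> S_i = -3.58 + 6.27*i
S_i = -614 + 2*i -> [-614, -612, -610, -608, -606]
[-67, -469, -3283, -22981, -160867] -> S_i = -67*7^i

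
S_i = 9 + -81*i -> [9, -72, -153, -234, -315]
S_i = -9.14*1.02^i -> [-9.14, -9.32, -9.51, -9.7, -9.89]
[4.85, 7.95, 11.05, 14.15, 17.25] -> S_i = 4.85 + 3.10*i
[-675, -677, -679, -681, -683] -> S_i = -675 + -2*i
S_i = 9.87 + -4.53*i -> [9.87, 5.34, 0.81, -3.72, -8.25]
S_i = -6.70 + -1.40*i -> [-6.7, -8.1, -9.5, -10.9, -12.3]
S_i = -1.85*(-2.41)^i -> [-1.85, 4.46, -10.74, 25.9, -62.41]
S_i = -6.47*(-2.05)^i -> [-6.47, 13.26, -27.19, 55.74, -114.27]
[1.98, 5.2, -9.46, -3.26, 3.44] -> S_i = Random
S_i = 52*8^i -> [52, 416, 3328, 26624, 212992]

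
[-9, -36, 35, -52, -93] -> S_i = Random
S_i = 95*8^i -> [95, 760, 6080, 48640, 389120]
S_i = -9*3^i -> [-9, -27, -81, -243, -729]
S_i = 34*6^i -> [34, 204, 1224, 7344, 44064]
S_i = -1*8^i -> [-1, -8, -64, -512, -4096]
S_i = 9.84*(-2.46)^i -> [9.84, -24.21, 59.55, -146.49, 360.36]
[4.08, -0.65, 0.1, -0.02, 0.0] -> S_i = 4.08*(-0.16)^i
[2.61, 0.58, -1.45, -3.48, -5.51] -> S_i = 2.61 + -2.03*i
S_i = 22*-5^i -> [22, -110, 550, -2750, 13750]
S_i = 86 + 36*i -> [86, 122, 158, 194, 230]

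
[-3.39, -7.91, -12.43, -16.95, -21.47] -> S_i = -3.39 + -4.52*i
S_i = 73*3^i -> [73, 219, 657, 1971, 5913]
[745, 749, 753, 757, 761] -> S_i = 745 + 4*i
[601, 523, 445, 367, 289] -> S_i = 601 + -78*i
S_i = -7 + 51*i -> [-7, 44, 95, 146, 197]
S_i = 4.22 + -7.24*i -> [4.22, -3.02, -10.26, -17.5, -24.74]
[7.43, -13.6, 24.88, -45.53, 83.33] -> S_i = 7.43*(-1.83)^i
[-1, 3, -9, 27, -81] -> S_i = -1*-3^i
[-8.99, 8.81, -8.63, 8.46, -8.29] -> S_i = -8.99*(-0.98)^i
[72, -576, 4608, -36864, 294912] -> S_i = 72*-8^i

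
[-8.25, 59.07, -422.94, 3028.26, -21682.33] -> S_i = -8.25*(-7.16)^i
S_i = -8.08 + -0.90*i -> [-8.08, -8.98, -9.88, -10.78, -11.68]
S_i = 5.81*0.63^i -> [5.81, 3.66, 2.31, 1.45, 0.92]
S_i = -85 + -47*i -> [-85, -132, -179, -226, -273]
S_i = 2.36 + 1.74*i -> [2.36, 4.1, 5.84, 7.58, 9.32]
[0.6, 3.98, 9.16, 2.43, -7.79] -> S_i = Random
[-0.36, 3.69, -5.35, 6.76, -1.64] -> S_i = Random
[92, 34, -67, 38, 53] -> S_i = Random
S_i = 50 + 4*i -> [50, 54, 58, 62, 66]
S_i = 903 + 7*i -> [903, 910, 917, 924, 931]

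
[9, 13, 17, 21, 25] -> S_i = 9 + 4*i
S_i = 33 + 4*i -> [33, 37, 41, 45, 49]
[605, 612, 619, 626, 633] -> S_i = 605 + 7*i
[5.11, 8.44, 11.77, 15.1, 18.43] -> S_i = 5.11 + 3.33*i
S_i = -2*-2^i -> [-2, 4, -8, 16, -32]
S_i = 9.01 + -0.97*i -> [9.01, 8.04, 7.07, 6.1, 5.13]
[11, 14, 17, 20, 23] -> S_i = 11 + 3*i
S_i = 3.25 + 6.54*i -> [3.25, 9.79, 16.33, 22.87, 29.41]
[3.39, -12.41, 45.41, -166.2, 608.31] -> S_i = 3.39*(-3.66)^i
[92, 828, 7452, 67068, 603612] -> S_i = 92*9^i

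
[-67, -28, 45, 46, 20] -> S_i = Random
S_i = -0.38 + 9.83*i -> [-0.38, 9.45, 19.28, 29.11, 38.94]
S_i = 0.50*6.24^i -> [0.5, 3.12, 19.47, 121.49, 758.07]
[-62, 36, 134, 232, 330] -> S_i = -62 + 98*i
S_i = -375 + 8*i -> [-375, -367, -359, -351, -343]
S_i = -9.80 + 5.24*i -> [-9.8, -4.56, 0.68, 5.92, 11.16]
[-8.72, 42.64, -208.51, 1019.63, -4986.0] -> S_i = -8.72*(-4.89)^i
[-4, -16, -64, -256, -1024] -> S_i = -4*4^i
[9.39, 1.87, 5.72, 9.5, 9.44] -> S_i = Random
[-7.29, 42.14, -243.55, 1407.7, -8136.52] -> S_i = -7.29*(-5.78)^i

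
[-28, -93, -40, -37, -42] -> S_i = Random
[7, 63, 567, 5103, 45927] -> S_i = 7*9^i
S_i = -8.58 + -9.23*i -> [-8.58, -17.81, -27.04, -36.27, -45.5]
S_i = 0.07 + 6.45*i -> [0.07, 6.52, 12.97, 19.42, 25.87]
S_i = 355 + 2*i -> [355, 357, 359, 361, 363]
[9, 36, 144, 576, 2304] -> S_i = 9*4^i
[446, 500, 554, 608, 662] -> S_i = 446 + 54*i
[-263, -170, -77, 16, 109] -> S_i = -263 + 93*i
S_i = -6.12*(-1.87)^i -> [-6.12, 11.44, -21.4, 40.02, -74.84]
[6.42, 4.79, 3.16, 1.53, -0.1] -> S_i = 6.42 + -1.63*i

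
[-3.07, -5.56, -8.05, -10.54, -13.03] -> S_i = -3.07 + -2.49*i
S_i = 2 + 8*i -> [2, 10, 18, 26, 34]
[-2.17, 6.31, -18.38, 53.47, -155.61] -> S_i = -2.17*(-2.91)^i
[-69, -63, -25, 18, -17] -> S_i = Random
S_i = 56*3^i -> [56, 168, 504, 1512, 4536]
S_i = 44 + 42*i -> [44, 86, 128, 170, 212]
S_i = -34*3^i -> [-34, -102, -306, -918, -2754]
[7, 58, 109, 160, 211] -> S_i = 7 + 51*i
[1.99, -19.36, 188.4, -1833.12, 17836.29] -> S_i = 1.99*(-9.73)^i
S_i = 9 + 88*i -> [9, 97, 185, 273, 361]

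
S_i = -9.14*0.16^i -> [-9.14, -1.46, -0.23, -0.04, -0.01]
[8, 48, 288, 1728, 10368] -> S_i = 8*6^i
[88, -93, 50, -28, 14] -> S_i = Random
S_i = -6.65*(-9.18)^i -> [-6.65, 61.05, -560.41, 5144.58, -47227.22]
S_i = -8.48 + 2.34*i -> [-8.48, -6.14, -3.8, -1.46, 0.88]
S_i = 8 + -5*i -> [8, 3, -2, -7, -12]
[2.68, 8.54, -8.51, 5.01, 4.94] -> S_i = Random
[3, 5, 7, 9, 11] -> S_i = 3 + 2*i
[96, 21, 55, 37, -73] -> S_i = Random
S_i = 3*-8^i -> [3, -24, 192, -1536, 12288]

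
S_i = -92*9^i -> [-92, -828, -7452, -67068, -603612]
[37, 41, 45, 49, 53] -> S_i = 37 + 4*i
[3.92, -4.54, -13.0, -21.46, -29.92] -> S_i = 3.92 + -8.46*i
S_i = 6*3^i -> [6, 18, 54, 162, 486]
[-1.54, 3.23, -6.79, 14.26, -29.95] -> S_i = -1.54*(-2.10)^i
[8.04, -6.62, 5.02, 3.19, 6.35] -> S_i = Random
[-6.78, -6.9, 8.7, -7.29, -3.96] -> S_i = Random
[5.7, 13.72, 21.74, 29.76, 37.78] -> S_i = 5.70 + 8.02*i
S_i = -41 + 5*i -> [-41, -36, -31, -26, -21]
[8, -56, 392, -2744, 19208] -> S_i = 8*-7^i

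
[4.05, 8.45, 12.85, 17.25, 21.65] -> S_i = 4.05 + 4.40*i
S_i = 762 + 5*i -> [762, 767, 772, 777, 782]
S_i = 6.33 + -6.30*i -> [6.33, 0.03, -6.27, -12.57, -18.87]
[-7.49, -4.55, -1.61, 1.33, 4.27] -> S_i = -7.49 + 2.94*i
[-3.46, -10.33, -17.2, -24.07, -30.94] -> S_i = -3.46 + -6.87*i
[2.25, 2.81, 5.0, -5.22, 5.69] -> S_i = Random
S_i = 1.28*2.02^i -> [1.28, 2.59, 5.22, 10.55, 21.31]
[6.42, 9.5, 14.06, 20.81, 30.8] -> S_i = 6.42*1.48^i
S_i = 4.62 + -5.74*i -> [4.62, -1.12, -6.86, -12.6, -18.34]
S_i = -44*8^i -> [-44, -352, -2816, -22528, -180224]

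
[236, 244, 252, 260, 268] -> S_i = 236 + 8*i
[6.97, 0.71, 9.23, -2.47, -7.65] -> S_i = Random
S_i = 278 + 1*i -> [278, 279, 280, 281, 282]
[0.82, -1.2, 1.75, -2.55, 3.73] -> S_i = 0.82*(-1.46)^i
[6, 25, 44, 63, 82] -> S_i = 6 + 19*i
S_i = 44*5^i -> [44, 220, 1100, 5500, 27500]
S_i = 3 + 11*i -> [3, 14, 25, 36, 47]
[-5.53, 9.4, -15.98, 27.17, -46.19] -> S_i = -5.53*(-1.70)^i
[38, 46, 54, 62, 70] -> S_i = 38 + 8*i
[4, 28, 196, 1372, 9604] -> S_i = 4*7^i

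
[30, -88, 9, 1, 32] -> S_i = Random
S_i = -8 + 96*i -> [-8, 88, 184, 280, 376]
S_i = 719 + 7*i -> [719, 726, 733, 740, 747]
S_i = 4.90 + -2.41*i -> [4.9, 2.49, 0.08, -2.33, -4.74]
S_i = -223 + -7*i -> [-223, -230, -237, -244, -251]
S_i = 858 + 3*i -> [858, 861, 864, 867, 870]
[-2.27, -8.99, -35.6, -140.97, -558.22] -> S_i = -2.27*3.96^i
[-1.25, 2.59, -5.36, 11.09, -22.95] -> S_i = -1.25*(-2.07)^i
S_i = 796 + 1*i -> [796, 797, 798, 799, 800]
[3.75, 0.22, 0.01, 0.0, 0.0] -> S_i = 3.75*0.06^i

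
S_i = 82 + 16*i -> [82, 98, 114, 130, 146]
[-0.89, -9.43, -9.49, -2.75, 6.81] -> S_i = Random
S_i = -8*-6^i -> [-8, 48, -288, 1728, -10368]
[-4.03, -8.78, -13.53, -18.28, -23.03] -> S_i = -4.03 + -4.75*i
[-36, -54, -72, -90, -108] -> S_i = -36 + -18*i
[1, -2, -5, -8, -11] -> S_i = 1 + -3*i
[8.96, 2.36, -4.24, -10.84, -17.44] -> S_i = 8.96 + -6.60*i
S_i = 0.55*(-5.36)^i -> [0.55, -2.95, 15.8, -84.69, 453.96]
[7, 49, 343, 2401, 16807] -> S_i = 7*7^i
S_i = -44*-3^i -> [-44, 132, -396, 1188, -3564]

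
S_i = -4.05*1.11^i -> [-4.05, -4.5, -4.99, -5.54, -6.15]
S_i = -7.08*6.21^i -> [-7.08, -43.97, -273.03, -1695.54, -10529.3]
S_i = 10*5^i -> [10, 50, 250, 1250, 6250]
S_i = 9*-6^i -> [9, -54, 324, -1944, 11664]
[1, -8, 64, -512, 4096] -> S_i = 1*-8^i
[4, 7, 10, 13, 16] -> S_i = 4 + 3*i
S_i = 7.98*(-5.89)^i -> [7.98, -47.0, 276.84, -1630.61, 9604.26]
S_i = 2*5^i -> [2, 10, 50, 250, 1250]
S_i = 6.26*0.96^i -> [6.26, 6.01, 5.77, 5.54, 5.32]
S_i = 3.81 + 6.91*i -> [3.81, 10.72, 17.63, 24.54, 31.45]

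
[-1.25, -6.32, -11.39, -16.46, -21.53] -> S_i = -1.25 + -5.07*i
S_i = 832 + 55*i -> [832, 887, 942, 997, 1052]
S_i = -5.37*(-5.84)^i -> [-5.37, 31.36, -183.15, 1069.58, -6246.34]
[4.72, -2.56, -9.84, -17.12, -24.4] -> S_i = 4.72 + -7.28*i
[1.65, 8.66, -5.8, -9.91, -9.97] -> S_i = Random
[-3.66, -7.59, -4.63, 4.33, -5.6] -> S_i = Random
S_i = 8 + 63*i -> [8, 71, 134, 197, 260]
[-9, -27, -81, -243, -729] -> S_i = -9*3^i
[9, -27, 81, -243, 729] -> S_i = 9*-3^i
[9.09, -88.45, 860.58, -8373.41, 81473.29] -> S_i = 9.09*(-9.73)^i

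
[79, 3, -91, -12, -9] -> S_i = Random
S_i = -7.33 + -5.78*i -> [-7.33, -13.11, -18.89, -24.67, -30.45]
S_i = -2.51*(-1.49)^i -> [-2.51, 3.74, -5.57, 8.3, -12.37]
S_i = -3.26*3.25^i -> [-3.26, -10.6, -34.43, -111.91, -363.71]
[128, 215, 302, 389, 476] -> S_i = 128 + 87*i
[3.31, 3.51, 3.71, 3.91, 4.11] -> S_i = 3.31 + 0.20*i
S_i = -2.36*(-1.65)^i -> [-2.36, 3.89, -6.43, 10.6, -17.49]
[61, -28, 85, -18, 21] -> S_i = Random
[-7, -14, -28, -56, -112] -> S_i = -7*2^i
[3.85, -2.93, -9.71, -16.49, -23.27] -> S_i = 3.85 + -6.78*i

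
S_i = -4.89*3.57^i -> [-4.89, -17.46, -62.32, -222.49, -794.29]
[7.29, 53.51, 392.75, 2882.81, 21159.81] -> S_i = 7.29*7.34^i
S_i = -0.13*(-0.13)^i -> [-0.13, 0.02, -0.0, 0.0, -0.0]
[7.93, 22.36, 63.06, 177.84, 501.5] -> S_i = 7.93*2.82^i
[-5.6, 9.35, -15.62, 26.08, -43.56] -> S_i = -5.60*(-1.67)^i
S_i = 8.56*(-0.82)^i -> [8.56, -7.02, 5.76, -4.72, 3.87]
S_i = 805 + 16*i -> [805, 821, 837, 853, 869]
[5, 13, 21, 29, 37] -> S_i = 5 + 8*i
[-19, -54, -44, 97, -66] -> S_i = Random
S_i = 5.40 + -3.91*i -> [5.4, 1.49, -2.42, -6.33, -10.24]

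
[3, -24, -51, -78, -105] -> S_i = 3 + -27*i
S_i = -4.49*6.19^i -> [-4.49, -27.79, -172.04, -1064.92, -6591.87]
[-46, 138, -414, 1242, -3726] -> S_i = -46*-3^i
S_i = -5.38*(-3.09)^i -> [-5.38, 16.62, -51.37, 158.73, -490.47]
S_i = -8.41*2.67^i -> [-8.41, -22.45, -59.95, -160.08, -427.41]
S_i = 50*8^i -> [50, 400, 3200, 25600, 204800]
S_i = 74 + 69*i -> [74, 143, 212, 281, 350]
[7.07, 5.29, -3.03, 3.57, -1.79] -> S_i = Random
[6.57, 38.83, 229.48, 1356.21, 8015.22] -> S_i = 6.57*5.91^i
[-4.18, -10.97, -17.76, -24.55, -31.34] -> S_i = -4.18 + -6.79*i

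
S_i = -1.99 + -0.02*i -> [-1.99, -2.01, -2.03, -2.05, -2.07]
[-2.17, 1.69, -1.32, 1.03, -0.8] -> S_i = -2.17*(-0.78)^i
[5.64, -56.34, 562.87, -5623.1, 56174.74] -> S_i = 5.64*(-9.99)^i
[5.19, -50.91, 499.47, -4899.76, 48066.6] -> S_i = 5.19*(-9.81)^i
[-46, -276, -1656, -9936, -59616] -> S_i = -46*6^i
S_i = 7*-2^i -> [7, -14, 28, -56, 112]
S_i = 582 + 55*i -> [582, 637, 692, 747, 802]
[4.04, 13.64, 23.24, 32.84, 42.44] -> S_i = 4.04 + 9.60*i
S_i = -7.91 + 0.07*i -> [-7.91, -7.84, -7.77, -7.7, -7.63]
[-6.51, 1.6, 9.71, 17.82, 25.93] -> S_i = -6.51 + 8.11*i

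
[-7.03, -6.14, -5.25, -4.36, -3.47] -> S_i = -7.03 + 0.89*i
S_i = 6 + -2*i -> [6, 4, 2, 0, -2]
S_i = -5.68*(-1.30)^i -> [-5.68, 7.38, -9.6, 12.48, -16.22]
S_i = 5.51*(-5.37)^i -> [5.51, -29.59, 158.89, -853.25, 4581.93]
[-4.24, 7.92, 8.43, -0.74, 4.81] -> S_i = Random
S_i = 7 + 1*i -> [7, 8, 9, 10, 11]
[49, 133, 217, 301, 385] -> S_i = 49 + 84*i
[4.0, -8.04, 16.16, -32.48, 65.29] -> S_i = 4.00*(-2.01)^i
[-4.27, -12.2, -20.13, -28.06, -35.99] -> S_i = -4.27 + -7.93*i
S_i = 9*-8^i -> [9, -72, 576, -4608, 36864]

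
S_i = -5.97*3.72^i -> [-5.97, -22.21, -82.62, -307.33, -1143.26]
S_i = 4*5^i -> [4, 20, 100, 500, 2500]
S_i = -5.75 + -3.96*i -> [-5.75, -9.71, -13.67, -17.63, -21.59]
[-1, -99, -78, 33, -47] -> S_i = Random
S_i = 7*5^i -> [7, 35, 175, 875, 4375]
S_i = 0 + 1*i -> [0, 1, 2, 3, 4]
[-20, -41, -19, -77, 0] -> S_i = Random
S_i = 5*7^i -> [5, 35, 245, 1715, 12005]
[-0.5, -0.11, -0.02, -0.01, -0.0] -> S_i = -0.50*0.22^i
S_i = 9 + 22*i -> [9, 31, 53, 75, 97]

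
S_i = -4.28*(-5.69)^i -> [-4.28, 24.35, -138.57, 788.46, -4486.35]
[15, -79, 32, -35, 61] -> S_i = Random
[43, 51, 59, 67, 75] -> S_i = 43 + 8*i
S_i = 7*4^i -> [7, 28, 112, 448, 1792]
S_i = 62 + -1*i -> [62, 61, 60, 59, 58]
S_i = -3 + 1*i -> [-3, -2, -1, 0, 1]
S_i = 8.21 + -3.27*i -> [8.21, 4.94, 1.67, -1.6, -4.87]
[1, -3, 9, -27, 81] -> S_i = 1*-3^i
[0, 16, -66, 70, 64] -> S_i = Random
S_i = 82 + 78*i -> [82, 160, 238, 316, 394]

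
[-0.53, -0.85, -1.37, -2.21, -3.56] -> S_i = -0.53*1.61^i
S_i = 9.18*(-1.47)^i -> [9.18, -13.49, 19.84, -29.16, 42.87]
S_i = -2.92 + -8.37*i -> [-2.92, -11.29, -19.66, -28.03, -36.4]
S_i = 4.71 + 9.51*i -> [4.71, 14.22, 23.73, 33.24, 42.75]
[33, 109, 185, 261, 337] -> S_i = 33 + 76*i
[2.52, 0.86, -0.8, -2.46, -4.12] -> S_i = 2.52 + -1.66*i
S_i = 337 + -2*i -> [337, 335, 333, 331, 329]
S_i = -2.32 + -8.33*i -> [-2.32, -10.65, -18.98, -27.31, -35.64]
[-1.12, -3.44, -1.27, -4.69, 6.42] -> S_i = Random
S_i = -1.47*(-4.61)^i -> [-1.47, 6.78, -31.24, 144.02, -663.93]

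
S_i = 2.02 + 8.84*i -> [2.02, 10.86, 19.7, 28.54, 37.38]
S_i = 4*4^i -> [4, 16, 64, 256, 1024]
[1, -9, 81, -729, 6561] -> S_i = 1*-9^i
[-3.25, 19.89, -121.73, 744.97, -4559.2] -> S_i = -3.25*(-6.12)^i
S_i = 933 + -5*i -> [933, 928, 923, 918, 913]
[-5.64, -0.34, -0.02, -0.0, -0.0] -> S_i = -5.64*0.06^i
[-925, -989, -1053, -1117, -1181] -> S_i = -925 + -64*i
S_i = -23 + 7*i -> [-23, -16, -9, -2, 5]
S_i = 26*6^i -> [26, 156, 936, 5616, 33696]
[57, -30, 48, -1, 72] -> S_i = Random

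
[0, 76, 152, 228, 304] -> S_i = 0 + 76*i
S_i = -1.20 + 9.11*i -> [-1.2, 7.91, 17.02, 26.13, 35.24]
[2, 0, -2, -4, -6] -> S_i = 2 + -2*i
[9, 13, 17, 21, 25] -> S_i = 9 + 4*i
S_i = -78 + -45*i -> [-78, -123, -168, -213, -258]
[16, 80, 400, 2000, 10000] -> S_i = 16*5^i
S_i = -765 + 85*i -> [-765, -680, -595, -510, -425]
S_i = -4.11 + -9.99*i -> [-4.11, -14.1, -24.09, -34.08, -44.07]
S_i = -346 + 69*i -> [-346, -277, -208, -139, -70]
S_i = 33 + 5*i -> [33, 38, 43, 48, 53]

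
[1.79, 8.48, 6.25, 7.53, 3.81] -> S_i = Random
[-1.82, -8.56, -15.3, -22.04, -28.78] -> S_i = -1.82 + -6.74*i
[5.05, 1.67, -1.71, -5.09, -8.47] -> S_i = 5.05 + -3.38*i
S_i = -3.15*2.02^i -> [-3.15, -6.36, -12.85, -25.96, -52.45]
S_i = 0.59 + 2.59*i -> [0.59, 3.18, 5.77, 8.36, 10.95]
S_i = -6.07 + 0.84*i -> [-6.07, -5.23, -4.39, -3.55, -2.71]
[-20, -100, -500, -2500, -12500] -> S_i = -20*5^i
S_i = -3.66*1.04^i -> [-3.66, -3.81, -3.96, -4.12, -4.28]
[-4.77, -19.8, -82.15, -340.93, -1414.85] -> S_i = -4.77*4.15^i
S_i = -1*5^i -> [-1, -5, -25, -125, -625]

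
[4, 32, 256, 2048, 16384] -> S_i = 4*8^i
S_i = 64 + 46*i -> [64, 110, 156, 202, 248]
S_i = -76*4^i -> [-76, -304, -1216, -4864, -19456]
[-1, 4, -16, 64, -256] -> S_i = -1*-4^i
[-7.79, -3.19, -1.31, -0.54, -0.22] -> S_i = -7.79*0.41^i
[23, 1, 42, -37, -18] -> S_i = Random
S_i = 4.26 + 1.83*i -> [4.26, 6.09, 7.92, 9.75, 11.58]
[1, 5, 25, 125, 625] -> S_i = 1*5^i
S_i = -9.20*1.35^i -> [-9.2, -12.42, -16.77, -22.64, -30.56]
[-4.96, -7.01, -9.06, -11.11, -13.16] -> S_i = -4.96 + -2.05*i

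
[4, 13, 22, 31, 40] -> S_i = 4 + 9*i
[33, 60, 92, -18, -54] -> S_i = Random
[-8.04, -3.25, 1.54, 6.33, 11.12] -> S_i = -8.04 + 4.79*i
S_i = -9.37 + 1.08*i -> [-9.37, -8.29, -7.21, -6.13, -5.05]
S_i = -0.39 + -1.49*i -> [-0.39, -1.88, -3.37, -4.86, -6.35]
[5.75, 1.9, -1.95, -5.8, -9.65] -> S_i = 5.75 + -3.85*i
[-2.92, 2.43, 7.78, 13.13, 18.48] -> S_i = -2.92 + 5.35*i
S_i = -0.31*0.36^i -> [-0.31, -0.11, -0.04, -0.01, -0.01]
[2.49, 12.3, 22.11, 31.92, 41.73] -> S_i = 2.49 + 9.81*i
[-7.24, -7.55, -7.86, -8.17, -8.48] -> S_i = -7.24 + -0.31*i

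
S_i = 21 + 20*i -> [21, 41, 61, 81, 101]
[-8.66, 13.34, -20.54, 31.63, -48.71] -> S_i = -8.66*(-1.54)^i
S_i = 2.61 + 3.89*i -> [2.61, 6.5, 10.39, 14.28, 18.17]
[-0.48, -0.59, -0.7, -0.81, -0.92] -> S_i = -0.48 + -0.11*i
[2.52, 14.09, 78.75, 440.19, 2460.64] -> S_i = 2.52*5.59^i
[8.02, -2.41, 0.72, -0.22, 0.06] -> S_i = 8.02*(-0.30)^i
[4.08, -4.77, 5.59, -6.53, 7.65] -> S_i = 4.08*(-1.17)^i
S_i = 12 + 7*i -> [12, 19, 26, 33, 40]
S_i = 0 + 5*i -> [0, 5, 10, 15, 20]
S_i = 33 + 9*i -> [33, 42, 51, 60, 69]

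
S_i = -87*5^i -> [-87, -435, -2175, -10875, -54375]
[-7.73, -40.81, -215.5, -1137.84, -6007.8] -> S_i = -7.73*5.28^i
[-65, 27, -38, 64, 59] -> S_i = Random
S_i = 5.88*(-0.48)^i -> [5.88, -2.82, 1.35, -0.65, 0.31]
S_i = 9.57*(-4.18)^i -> [9.57, -40.0, 167.21, -698.94, 2921.58]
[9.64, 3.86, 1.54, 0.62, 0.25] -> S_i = 9.64*0.40^i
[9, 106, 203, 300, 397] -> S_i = 9 + 97*i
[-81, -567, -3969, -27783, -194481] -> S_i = -81*7^i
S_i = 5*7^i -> [5, 35, 245, 1715, 12005]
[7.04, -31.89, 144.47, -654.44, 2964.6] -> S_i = 7.04*(-4.53)^i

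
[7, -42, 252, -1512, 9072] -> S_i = 7*-6^i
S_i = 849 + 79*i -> [849, 928, 1007, 1086, 1165]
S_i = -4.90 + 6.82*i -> [-4.9, 1.92, 8.74, 15.56, 22.38]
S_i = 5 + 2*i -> [5, 7, 9, 11, 13]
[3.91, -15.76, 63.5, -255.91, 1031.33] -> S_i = 3.91*(-4.03)^i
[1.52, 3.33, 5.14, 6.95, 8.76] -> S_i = 1.52 + 1.81*i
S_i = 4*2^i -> [4, 8, 16, 32, 64]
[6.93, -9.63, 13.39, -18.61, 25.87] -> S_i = 6.93*(-1.39)^i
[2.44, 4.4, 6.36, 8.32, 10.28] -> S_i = 2.44 + 1.96*i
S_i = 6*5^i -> [6, 30, 150, 750, 3750]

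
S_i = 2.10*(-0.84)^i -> [2.1, -1.76, 1.48, -1.24, 1.05]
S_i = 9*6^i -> [9, 54, 324, 1944, 11664]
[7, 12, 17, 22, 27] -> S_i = 7 + 5*i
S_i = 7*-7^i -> [7, -49, 343, -2401, 16807]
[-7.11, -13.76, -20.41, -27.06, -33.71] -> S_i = -7.11 + -6.65*i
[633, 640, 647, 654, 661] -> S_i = 633 + 7*i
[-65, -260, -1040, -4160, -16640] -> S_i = -65*4^i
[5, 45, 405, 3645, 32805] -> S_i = 5*9^i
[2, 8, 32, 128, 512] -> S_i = 2*4^i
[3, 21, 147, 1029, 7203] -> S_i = 3*7^i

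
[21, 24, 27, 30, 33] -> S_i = 21 + 3*i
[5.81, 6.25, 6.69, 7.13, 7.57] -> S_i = 5.81 + 0.44*i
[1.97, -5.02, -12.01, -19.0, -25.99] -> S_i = 1.97 + -6.99*i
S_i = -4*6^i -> [-4, -24, -144, -864, -5184]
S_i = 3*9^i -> [3, 27, 243, 2187, 19683]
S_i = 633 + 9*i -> [633, 642, 651, 660, 669]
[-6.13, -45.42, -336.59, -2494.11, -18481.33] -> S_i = -6.13*7.41^i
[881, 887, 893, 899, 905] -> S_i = 881 + 6*i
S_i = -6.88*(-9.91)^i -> [-6.88, 68.18, -675.67, 6695.91, -66356.44]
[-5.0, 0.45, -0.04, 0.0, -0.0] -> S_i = -5.00*(-0.09)^i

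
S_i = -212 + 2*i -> [-212, -210, -208, -206, -204]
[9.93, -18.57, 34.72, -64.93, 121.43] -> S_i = 9.93*(-1.87)^i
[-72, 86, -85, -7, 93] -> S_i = Random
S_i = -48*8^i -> [-48, -384, -3072, -24576, -196608]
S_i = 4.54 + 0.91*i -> [4.54, 5.45, 6.36, 7.27, 8.18]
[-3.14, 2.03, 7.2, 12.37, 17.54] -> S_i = -3.14 + 5.17*i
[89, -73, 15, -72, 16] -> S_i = Random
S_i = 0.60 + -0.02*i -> [0.6, 0.58, 0.56, 0.54, 0.52]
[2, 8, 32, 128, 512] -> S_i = 2*4^i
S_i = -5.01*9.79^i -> [-5.01, -49.05, -480.18, -4700.95, -46022.32]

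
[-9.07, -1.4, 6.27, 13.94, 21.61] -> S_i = -9.07 + 7.67*i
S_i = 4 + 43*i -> [4, 47, 90, 133, 176]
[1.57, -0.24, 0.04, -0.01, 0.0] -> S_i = 1.57*(-0.15)^i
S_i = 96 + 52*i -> [96, 148, 200, 252, 304]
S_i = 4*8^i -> [4, 32, 256, 2048, 16384]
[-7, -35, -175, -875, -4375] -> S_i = -7*5^i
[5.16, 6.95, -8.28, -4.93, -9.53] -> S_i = Random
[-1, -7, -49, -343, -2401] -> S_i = -1*7^i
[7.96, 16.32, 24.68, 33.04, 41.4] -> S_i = 7.96 + 8.36*i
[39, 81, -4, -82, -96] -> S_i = Random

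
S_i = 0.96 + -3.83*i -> [0.96, -2.87, -6.7, -10.53, -14.36]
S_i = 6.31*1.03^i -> [6.31, 6.5, 6.69, 6.9, 7.1]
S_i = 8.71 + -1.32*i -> [8.71, 7.39, 6.07, 4.75, 3.43]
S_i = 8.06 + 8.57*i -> [8.06, 16.63, 25.2, 33.77, 42.34]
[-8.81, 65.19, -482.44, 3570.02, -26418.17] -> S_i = -8.81*(-7.40)^i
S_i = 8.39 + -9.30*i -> [8.39, -0.91, -10.21, -19.51, -28.81]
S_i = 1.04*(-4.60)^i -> [1.04, -4.78, 22.01, -101.23, 465.66]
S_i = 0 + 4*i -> [0, 4, 8, 12, 16]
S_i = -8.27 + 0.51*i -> [-8.27, -7.76, -7.25, -6.74, -6.23]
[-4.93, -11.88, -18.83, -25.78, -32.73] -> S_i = -4.93 + -6.95*i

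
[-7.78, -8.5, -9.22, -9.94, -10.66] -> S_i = -7.78 + -0.72*i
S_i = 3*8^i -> [3, 24, 192, 1536, 12288]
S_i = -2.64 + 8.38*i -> [-2.64, 5.74, 14.12, 22.5, 30.88]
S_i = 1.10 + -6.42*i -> [1.1, -5.32, -11.74, -18.16, -24.58]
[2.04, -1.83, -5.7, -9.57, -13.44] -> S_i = 2.04 + -3.87*i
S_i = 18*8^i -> [18, 144, 1152, 9216, 73728]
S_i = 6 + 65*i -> [6, 71, 136, 201, 266]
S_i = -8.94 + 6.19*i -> [-8.94, -2.75, 3.44, 9.63, 15.82]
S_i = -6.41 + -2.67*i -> [-6.41, -9.08, -11.75, -14.42, -17.09]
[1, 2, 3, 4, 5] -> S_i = 1 + 1*i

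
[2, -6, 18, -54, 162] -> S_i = 2*-3^i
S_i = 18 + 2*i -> [18, 20, 22, 24, 26]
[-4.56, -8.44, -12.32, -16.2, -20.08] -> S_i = -4.56 + -3.88*i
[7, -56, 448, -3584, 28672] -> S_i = 7*-8^i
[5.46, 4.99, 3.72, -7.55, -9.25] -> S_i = Random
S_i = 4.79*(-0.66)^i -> [4.79, -3.16, 2.09, -1.38, 0.91]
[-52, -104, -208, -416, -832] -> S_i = -52*2^i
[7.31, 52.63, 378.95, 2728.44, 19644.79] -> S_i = 7.31*7.20^i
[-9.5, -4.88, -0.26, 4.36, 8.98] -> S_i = -9.50 + 4.62*i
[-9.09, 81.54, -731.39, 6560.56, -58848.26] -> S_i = -9.09*(-8.97)^i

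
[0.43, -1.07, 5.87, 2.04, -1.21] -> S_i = Random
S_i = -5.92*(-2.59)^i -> [-5.92, 15.33, -39.71, 102.85, -266.39]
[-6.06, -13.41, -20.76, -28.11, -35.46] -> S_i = -6.06 + -7.35*i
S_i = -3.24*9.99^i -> [-3.24, -32.37, -323.35, -3230.29, -32270.59]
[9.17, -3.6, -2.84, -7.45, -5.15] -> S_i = Random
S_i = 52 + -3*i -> [52, 49, 46, 43, 40]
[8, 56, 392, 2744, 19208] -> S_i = 8*7^i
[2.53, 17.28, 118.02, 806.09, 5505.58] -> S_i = 2.53*6.83^i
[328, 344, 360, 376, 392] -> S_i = 328 + 16*i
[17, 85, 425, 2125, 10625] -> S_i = 17*5^i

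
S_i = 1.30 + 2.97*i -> [1.3, 4.27, 7.24, 10.21, 13.18]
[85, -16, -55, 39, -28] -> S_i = Random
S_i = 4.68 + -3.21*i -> [4.68, 1.47, -1.74, -4.95, -8.16]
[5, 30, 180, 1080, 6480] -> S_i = 5*6^i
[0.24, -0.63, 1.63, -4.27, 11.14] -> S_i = 0.24*(-2.61)^i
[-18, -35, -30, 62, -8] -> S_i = Random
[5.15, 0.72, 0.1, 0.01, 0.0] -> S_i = 5.15*0.14^i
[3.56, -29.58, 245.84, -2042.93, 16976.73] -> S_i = 3.56*(-8.31)^i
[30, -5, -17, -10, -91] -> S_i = Random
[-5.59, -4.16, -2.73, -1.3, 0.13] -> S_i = -5.59 + 1.43*i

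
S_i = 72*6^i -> [72, 432, 2592, 15552, 93312]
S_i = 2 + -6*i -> [2, -4, -10, -16, -22]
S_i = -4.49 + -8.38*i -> [-4.49, -12.87, -21.25, -29.63, -38.01]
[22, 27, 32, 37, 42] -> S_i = 22 + 5*i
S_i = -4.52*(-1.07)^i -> [-4.52, 4.84, -5.17, 5.54, -5.92]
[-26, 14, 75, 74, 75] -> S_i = Random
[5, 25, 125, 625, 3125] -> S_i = 5*5^i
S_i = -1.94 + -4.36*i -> [-1.94, -6.3, -10.66, -15.02, -19.38]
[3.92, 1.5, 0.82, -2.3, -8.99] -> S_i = Random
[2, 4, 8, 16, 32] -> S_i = 2*2^i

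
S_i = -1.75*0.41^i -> [-1.75, -0.72, -0.29, -0.12, -0.05]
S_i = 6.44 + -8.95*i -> [6.44, -2.51, -11.46, -20.41, -29.36]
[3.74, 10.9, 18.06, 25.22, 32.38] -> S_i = 3.74 + 7.16*i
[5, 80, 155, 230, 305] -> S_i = 5 + 75*i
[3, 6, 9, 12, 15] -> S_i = 3 + 3*i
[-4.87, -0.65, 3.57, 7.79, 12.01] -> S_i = -4.87 + 4.22*i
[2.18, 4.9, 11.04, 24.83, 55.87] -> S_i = 2.18*2.25^i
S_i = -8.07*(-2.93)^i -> [-8.07, 23.65, -69.28, 202.99, -594.76]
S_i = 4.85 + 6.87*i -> [4.85, 11.72, 18.59, 25.46, 32.33]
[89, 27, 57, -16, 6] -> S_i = Random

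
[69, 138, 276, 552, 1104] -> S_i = 69*2^i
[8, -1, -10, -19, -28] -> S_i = 8 + -9*i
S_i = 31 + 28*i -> [31, 59, 87, 115, 143]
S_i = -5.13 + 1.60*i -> [-5.13, -3.53, -1.93, -0.33, 1.27]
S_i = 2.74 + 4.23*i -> [2.74, 6.97, 11.2, 15.43, 19.66]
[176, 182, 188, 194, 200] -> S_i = 176 + 6*i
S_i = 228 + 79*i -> [228, 307, 386, 465, 544]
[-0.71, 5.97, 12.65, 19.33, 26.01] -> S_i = -0.71 + 6.68*i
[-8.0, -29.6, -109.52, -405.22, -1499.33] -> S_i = -8.00*3.70^i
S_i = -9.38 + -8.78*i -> [-9.38, -18.16, -26.94, -35.72, -44.5]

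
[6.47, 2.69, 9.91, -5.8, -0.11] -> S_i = Random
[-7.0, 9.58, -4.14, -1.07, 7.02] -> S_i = Random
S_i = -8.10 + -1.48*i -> [-8.1, -9.58, -11.06, -12.54, -14.02]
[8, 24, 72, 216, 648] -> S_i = 8*3^i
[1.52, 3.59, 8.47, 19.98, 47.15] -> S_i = 1.52*2.36^i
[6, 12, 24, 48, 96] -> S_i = 6*2^i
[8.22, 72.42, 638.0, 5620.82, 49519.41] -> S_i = 8.22*8.81^i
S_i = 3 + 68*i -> [3, 71, 139, 207, 275]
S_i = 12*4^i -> [12, 48, 192, 768, 3072]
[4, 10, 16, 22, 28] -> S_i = 4 + 6*i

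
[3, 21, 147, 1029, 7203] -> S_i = 3*7^i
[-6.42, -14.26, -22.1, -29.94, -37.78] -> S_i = -6.42 + -7.84*i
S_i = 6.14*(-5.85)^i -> [6.14, -35.92, 210.13, -1229.24, 7191.04]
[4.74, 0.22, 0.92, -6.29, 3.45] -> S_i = Random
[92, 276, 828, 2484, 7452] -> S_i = 92*3^i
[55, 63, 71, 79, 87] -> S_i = 55 + 8*i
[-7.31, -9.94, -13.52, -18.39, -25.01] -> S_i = -7.31*1.36^i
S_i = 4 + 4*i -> [4, 8, 12, 16, 20]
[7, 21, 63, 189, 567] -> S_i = 7*3^i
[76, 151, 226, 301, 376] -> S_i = 76 + 75*i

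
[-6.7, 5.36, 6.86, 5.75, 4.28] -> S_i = Random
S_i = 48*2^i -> [48, 96, 192, 384, 768]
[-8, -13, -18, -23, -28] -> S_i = -8 + -5*i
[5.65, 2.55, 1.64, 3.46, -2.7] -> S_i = Random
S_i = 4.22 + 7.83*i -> [4.22, 12.05, 19.88, 27.71, 35.54]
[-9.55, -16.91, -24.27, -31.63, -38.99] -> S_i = -9.55 + -7.36*i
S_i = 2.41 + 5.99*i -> [2.41, 8.4, 14.39, 20.38, 26.37]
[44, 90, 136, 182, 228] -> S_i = 44 + 46*i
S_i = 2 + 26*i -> [2, 28, 54, 80, 106]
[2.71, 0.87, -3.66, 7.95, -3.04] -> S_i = Random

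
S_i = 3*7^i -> [3, 21, 147, 1029, 7203]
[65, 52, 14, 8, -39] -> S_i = Random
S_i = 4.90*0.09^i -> [4.9, 0.44, 0.04, 0.0, 0.0]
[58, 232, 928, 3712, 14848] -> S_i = 58*4^i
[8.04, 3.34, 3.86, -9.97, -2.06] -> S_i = Random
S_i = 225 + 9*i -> [225, 234, 243, 252, 261]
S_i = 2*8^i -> [2, 16, 128, 1024, 8192]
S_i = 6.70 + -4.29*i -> [6.7, 2.41, -1.88, -6.17, -10.46]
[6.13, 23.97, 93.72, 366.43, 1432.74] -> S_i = 6.13*3.91^i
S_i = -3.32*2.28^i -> [-3.32, -7.57, -17.26, -39.35, -89.72]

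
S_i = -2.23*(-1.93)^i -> [-2.23, 4.3, -8.31, 16.03, -30.94]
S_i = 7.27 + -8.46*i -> [7.27, -1.19, -9.65, -18.11, -26.57]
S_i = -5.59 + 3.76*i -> [-5.59, -1.83, 1.93, 5.69, 9.45]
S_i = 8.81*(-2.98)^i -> [8.81, -26.25, 78.24, -233.14, 694.77]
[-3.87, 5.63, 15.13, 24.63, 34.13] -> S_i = -3.87 + 9.50*i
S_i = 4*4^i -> [4, 16, 64, 256, 1024]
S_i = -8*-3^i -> [-8, 24, -72, 216, -648]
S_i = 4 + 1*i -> [4, 5, 6, 7, 8]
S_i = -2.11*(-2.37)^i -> [-2.11, 5.0, -11.85, 28.09, -66.57]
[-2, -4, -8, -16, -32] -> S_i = -2*2^i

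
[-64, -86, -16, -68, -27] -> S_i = Random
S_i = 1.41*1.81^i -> [1.41, 2.55, 4.62, 8.36, 15.13]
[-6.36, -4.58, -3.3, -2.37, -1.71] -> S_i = -6.36*0.72^i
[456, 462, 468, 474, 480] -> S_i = 456 + 6*i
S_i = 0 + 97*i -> [0, 97, 194, 291, 388]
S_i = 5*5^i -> [5, 25, 125, 625, 3125]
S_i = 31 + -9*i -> [31, 22, 13, 4, -5]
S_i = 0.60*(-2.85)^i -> [0.6, -1.71, 4.87, -13.89, 39.59]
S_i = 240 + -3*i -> [240, 237, 234, 231, 228]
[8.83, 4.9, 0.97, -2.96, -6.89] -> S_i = 8.83 + -3.93*i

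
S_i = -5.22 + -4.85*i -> [-5.22, -10.07, -14.92, -19.77, -24.62]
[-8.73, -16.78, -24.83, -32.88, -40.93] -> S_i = -8.73 + -8.05*i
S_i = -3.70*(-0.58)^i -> [-3.7, 2.15, -1.24, 0.72, -0.42]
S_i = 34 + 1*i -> [34, 35, 36, 37, 38]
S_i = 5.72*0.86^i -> [5.72, 4.92, 4.23, 3.64, 3.13]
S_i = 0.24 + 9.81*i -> [0.24, 10.05, 19.86, 29.67, 39.48]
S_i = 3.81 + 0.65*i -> [3.81, 4.46, 5.11, 5.76, 6.41]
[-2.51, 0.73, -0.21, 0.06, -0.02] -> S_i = -2.51*(-0.29)^i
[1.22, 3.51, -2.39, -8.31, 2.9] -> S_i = Random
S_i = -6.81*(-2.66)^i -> [-6.81, 18.11, -48.18, 128.17, -340.94]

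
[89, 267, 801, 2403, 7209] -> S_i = 89*3^i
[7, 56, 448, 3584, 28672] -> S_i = 7*8^i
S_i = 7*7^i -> [7, 49, 343, 2401, 16807]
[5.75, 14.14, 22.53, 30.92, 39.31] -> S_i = 5.75 + 8.39*i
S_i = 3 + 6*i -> [3, 9, 15, 21, 27]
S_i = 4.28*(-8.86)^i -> [4.28, -37.92, 335.98, -2976.77, 26374.16]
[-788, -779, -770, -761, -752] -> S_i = -788 + 9*i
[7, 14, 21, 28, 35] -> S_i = 7 + 7*i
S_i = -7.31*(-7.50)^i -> [-7.31, 54.82, -411.19, 3083.91, -23129.3]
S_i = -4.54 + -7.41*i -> [-4.54, -11.95, -19.36, -26.77, -34.18]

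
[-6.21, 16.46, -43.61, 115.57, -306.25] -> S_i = -6.21*(-2.65)^i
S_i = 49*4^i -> [49, 196, 784, 3136, 12544]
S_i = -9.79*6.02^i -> [-9.79, -58.94, -354.79, -2135.86, -12857.86]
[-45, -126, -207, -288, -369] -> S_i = -45 + -81*i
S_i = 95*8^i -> [95, 760, 6080, 48640, 389120]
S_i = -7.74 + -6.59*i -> [-7.74, -14.33, -20.92, -27.51, -34.1]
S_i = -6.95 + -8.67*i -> [-6.95, -15.62, -24.29, -32.96, -41.63]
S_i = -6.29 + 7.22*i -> [-6.29, 0.93, 8.15, 15.37, 22.59]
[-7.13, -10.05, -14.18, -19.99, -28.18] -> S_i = -7.13*1.41^i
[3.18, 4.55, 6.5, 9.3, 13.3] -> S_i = 3.18*1.43^i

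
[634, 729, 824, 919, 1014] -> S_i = 634 + 95*i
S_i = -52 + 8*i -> [-52, -44, -36, -28, -20]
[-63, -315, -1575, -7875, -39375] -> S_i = -63*5^i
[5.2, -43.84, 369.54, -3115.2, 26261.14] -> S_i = 5.20*(-8.43)^i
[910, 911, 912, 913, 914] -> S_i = 910 + 1*i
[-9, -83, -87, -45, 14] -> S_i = Random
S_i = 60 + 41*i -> [60, 101, 142, 183, 224]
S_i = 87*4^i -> [87, 348, 1392, 5568, 22272]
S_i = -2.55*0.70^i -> [-2.55, -1.78, -1.25, -0.87, -0.61]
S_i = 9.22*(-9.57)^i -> [9.22, -88.24, 844.41, -8081.03, 77335.46]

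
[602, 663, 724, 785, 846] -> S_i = 602 + 61*i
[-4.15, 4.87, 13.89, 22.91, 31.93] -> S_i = -4.15 + 9.02*i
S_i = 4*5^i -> [4, 20, 100, 500, 2500]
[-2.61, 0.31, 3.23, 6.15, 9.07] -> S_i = -2.61 + 2.92*i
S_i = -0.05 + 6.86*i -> [-0.05, 6.81, 13.67, 20.53, 27.39]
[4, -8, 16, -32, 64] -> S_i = 4*-2^i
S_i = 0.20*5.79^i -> [0.2, 1.16, 6.7, 38.82, 224.77]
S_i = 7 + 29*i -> [7, 36, 65, 94, 123]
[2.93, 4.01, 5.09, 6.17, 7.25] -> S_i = 2.93 + 1.08*i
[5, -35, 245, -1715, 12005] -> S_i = 5*-7^i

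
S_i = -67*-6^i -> [-67, 402, -2412, 14472, -86832]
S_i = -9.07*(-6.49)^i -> [-9.07, 58.86, -382.03, 2479.37, -16091.11]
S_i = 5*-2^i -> [5, -10, 20, -40, 80]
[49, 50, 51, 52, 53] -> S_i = 49 + 1*i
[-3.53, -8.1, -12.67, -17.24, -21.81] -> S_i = -3.53 + -4.57*i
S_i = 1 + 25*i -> [1, 26, 51, 76, 101]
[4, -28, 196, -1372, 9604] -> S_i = 4*-7^i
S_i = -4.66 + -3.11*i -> [-4.66, -7.77, -10.88, -13.99, -17.1]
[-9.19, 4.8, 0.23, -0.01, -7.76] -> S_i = Random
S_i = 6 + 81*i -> [6, 87, 168, 249, 330]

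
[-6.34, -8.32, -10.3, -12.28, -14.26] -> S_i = -6.34 + -1.98*i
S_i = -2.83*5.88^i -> [-2.83, -16.64, -97.85, -575.33, -3382.95]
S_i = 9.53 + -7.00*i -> [9.53, 2.53, -4.47, -11.47, -18.47]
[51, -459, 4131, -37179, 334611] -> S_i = 51*-9^i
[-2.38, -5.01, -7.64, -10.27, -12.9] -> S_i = -2.38 + -2.63*i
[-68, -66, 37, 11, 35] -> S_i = Random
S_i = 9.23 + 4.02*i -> [9.23, 13.25, 17.27, 21.29, 25.31]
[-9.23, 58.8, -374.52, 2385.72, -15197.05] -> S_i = -9.23*(-6.37)^i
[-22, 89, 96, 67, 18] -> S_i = Random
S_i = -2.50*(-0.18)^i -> [-2.5, 0.45, -0.08, 0.01, -0.0]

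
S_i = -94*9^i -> [-94, -846, -7614, -68526, -616734]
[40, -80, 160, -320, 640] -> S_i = 40*-2^i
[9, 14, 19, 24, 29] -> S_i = 9 + 5*i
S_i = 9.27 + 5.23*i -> [9.27, 14.5, 19.73, 24.96, 30.19]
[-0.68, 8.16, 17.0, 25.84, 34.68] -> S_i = -0.68 + 8.84*i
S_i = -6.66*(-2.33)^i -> [-6.66, 15.52, -36.16, 84.24, -196.29]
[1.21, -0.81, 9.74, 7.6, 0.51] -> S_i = Random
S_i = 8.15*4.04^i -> [8.15, 32.93, 133.02, 537.41, 2171.12]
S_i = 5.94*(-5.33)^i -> [5.94, -31.66, 168.75, -899.43, 4793.97]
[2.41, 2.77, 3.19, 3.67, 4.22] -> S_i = 2.41*1.15^i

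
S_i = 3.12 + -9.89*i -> [3.12, -6.77, -16.66, -26.55, -36.44]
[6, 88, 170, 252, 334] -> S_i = 6 + 82*i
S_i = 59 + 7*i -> [59, 66, 73, 80, 87]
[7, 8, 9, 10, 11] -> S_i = 7 + 1*i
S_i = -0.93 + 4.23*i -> [-0.93, 3.3, 7.53, 11.76, 15.99]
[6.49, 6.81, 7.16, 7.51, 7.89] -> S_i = 6.49*1.05^i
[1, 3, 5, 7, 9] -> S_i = 1 + 2*i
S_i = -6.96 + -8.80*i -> [-6.96, -15.76, -24.56, -33.36, -42.16]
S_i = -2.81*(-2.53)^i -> [-2.81, 7.11, -17.99, 45.51, -115.13]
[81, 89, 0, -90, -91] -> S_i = Random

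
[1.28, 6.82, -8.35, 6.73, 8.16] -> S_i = Random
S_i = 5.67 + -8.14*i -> [5.67, -2.47, -10.61, -18.75, -26.89]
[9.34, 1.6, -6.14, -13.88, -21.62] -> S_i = 9.34 + -7.74*i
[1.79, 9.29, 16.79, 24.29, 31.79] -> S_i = 1.79 + 7.50*i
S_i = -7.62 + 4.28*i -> [-7.62, -3.34, 0.94, 5.22, 9.5]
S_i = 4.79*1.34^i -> [4.79, 6.42, 8.6, 11.53, 15.44]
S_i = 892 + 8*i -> [892, 900, 908, 916, 924]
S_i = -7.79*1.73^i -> [-7.79, -13.48, -23.31, -40.33, -69.78]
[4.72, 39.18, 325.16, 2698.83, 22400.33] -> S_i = 4.72*8.30^i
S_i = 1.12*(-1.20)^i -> [1.12, -1.34, 1.61, -1.94, 2.32]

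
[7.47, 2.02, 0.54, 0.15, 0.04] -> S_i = 7.47*0.27^i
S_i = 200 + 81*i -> [200, 281, 362, 443, 524]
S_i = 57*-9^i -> [57, -513, 4617, -41553, 373977]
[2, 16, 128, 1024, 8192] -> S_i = 2*8^i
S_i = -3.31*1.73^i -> [-3.31, -5.73, -9.91, -17.14, -29.65]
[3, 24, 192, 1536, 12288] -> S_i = 3*8^i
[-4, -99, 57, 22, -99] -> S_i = Random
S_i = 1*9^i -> [1, 9, 81, 729, 6561]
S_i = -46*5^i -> [-46, -230, -1150, -5750, -28750]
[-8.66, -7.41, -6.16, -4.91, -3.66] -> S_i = -8.66 + 1.25*i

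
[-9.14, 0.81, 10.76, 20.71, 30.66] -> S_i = -9.14 + 9.95*i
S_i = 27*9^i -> [27, 243, 2187, 19683, 177147]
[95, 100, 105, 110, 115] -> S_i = 95 + 5*i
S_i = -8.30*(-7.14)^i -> [-8.3, 59.26, -423.13, 3021.15, -21571.03]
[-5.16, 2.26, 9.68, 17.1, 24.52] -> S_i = -5.16 + 7.42*i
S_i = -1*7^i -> [-1, -7, -49, -343, -2401]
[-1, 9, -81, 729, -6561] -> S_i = -1*-9^i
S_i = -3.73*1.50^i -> [-3.73, -5.6, -8.39, -12.59, -18.88]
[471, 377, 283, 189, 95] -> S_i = 471 + -94*i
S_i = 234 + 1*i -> [234, 235, 236, 237, 238]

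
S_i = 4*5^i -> [4, 20, 100, 500, 2500]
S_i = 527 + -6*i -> [527, 521, 515, 509, 503]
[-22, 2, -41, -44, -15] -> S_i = Random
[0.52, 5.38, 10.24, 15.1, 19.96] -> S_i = 0.52 + 4.86*i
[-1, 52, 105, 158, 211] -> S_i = -1 + 53*i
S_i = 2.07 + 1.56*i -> [2.07, 3.63, 5.19, 6.75, 8.31]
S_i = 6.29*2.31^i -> [6.29, 14.53, 33.56, 77.53, 179.1]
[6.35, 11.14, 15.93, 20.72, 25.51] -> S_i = 6.35 + 4.79*i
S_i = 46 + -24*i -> [46, 22, -2, -26, -50]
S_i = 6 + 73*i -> [6, 79, 152, 225, 298]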